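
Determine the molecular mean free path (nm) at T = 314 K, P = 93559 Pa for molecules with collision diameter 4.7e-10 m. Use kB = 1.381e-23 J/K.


Mean free path: lambda = kB*T / (sqrt(2) * pi * d^2 * P)
lambda = 1.381e-23 * 314 / (sqrt(2) * pi * (4.7e-10)^2 * 93559)
lambda = 4.72256e-08 m
lambda = 47.23 nm

47.23


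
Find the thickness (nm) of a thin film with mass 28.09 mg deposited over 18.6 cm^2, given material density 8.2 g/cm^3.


Convert: m = 28.09 mg = 2.8090e-05 kg, A = 18.6 cm^2 = 1.8600e-03 m^2, rho = 8.2 g/cm^3 = 8200 kg/m^3
t = m / (A * rho)
t = 2.8090e-05 / (1.8600e-03 * 8200)
t = 1.8417e-06 m = 1841.7 nm

1841.7


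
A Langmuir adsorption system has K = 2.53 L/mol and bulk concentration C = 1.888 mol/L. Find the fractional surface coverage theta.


Langmuir isotherm: theta = K*C / (1 + K*C)
K*C = 2.53 * 1.888 = 4.77664
theta = 4.77664 / (1 + 4.77664) = 4.77664 / 5.77664
theta = 0.8269

0.8269


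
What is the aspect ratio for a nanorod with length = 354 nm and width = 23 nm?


Aspect ratio AR = length / diameter
AR = 354 / 23
AR = 15.39

15.39


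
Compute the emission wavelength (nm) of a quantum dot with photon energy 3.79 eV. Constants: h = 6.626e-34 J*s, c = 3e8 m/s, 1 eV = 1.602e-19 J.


Convert energy: E = 3.79 eV = 3.79 * 1.602e-19 = 6.07158e-19 J
lambda = h*c / E = 6.626e-34 * 3e8 / 6.07158e-19
lambda = 3.27394e-07 m = 327.4 nm

327.4


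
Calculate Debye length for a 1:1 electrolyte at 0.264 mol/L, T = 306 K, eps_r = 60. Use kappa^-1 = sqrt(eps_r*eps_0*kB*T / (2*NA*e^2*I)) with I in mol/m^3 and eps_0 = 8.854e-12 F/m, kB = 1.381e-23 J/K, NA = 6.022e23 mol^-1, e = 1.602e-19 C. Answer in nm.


Ionic strength I = 0.264 * 1^2 * 1000 = 264 mol/m^3
kappa^-1 = sqrt(60 * 8.854e-12 * 1.381e-23 * 306 / (2 * 6.022e23 * (1.602e-19)^2 * 264))
kappa^-1 = 0.525 nm

0.525


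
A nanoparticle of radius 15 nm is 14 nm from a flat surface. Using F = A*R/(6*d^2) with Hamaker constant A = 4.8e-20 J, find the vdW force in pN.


Convert to SI: R = 15 nm = 1.5e-08 m, d = 14 nm = 1.4e-08 m
F = A * R / (6 * d^2)
F = 4.8e-20 * 1.5e-08 / (6 * (1.4e-08)^2)
F = 6.12245e-13 N = 0.612 pN

0.612


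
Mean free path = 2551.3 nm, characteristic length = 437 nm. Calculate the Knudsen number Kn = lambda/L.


Knudsen number Kn = lambda / L
Kn = 2551.3 / 437
Kn = 5.8382

5.8382


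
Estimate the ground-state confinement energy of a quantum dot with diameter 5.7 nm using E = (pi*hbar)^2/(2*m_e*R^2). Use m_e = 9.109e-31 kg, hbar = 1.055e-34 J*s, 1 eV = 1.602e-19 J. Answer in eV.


Radius R = 5.7/2 = 2.85 nm = 2.85e-09 m
E = (pi * 1.055e-34)^2 / (2 * 9.109e-31 * (2.85e-09)^2)
E(J) = 7.42359e-21
E = E(J) / 1.602e-19 = 0.0463 eV

0.0463


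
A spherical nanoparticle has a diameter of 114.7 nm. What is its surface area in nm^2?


Radius r = 114.7/2 = 57.35 nm
Surface area SA = 4 * pi * r^2
SA = 4 * pi * (57.35)^2
SA = 41331.08 nm^2

41331.08


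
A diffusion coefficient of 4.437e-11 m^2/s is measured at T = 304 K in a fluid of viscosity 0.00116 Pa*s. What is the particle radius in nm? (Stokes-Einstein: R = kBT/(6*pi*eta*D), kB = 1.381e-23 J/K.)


Stokes-Einstein: R = kB*T / (6*pi*eta*D)
R = 1.381e-23 * 304 / (6 * pi * 0.00116 * 4.437e-11)
R = 4.32732e-09 m = 4.33 nm

4.33


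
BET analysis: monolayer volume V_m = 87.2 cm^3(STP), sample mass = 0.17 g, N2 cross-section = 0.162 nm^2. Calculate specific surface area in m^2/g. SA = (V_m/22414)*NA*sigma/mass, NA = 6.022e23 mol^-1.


Number of moles in monolayer = V_m / 22414 = 87.2 / 22414 = 0.00389043
Number of molecules = moles * NA = 0.00389043 * 6.022e23
SA = molecules * sigma / mass
SA = (87.2 / 22414) * 6.022e23 * 0.162e-18 / 0.17
SA = 2232.6 m^2/g

2232.6


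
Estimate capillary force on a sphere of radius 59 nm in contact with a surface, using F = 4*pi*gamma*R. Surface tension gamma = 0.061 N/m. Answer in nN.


Convert radius: R = 59 nm = 5.9e-08 m
F = 4 * pi * gamma * R
F = 4 * pi * 0.061 * 5.9e-08
F = 4.52264e-08 N = 45.2264 nN

45.2264


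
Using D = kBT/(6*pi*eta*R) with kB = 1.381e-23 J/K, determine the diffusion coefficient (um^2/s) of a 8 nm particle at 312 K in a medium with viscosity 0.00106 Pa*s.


Radius R = 8/2 = 4 nm = 4e-09 m
D = kB*T / (6*pi*eta*R)
D = 1.381e-23 * 312 / (6 * pi * 0.00106 * 4e-09)
D = 5.39115e-11 m^2/s = 53.911 um^2/s

53.911


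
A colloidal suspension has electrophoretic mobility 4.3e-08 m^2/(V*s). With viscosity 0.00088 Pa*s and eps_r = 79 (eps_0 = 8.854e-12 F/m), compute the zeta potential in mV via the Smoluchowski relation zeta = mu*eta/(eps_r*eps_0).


Smoluchowski equation: zeta = mu * eta / (eps_r * eps_0)
zeta = 4.3e-08 * 0.00088 / (79 * 8.854e-12)
zeta = 0.054098 V = 54.1 mV

54.1


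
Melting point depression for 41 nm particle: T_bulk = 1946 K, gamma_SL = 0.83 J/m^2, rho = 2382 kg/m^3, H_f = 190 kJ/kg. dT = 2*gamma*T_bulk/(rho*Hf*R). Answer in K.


Radius R = 41/2 = 20.5 nm = 2.05e-08 m
Convert H_f = 190 kJ/kg = 190000 J/kg
dT = 2 * gamma_SL * T_bulk / (rho * H_f * R)
dT = 2 * 0.83 * 1946 / (2382 * 190000 * 2.05e-08)
dT = 348.2 K

348.2


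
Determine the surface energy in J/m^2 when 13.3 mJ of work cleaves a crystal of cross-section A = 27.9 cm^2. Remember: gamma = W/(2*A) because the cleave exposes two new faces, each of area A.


Convert: A = 27.9 cm^2 = 0.00279 m^2, W = 13.3 mJ = 0.0133 J
Cleaving exposes two faces of area A, so total new surface = 2*A and gamma = W / (2*A)
gamma = 0.0133 / (2 * 0.00279)
gamma = 2.384 J/m^2

2.384


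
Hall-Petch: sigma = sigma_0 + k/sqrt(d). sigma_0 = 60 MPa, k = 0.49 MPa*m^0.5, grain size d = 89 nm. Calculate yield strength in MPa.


d = 89 nm = 8.9e-08 m
sqrt(d) = 0.0002983287
Hall-Petch contribution = k / sqrt(d) = 0.49 / 0.0002983287 = 1642.5 MPa
sigma = sigma_0 + k/sqrt(d) = 60 + 1642.5 = 1702.5 MPa

1702.5


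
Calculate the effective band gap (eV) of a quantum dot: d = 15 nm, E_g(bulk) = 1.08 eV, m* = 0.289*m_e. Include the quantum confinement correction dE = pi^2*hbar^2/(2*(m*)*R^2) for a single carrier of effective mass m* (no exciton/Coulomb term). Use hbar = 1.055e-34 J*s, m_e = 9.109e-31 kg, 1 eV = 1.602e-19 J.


Radius R = 15/2 nm = 7.5e-09 m
Confinement energy dE = pi^2 * hbar^2 / (2 * m_eff * m_e * R^2)
dE = pi^2 * (1.055e-34)^2 / (2 * 0.289 * 9.109e-31 * (7.5e-09)^2) J, divided by 1.602e-19 J/eV
dE = 0.0232 eV
Total band gap = E_g(bulk) + dE = 1.08 + 0.0232 = 1.1032 eV

1.1032


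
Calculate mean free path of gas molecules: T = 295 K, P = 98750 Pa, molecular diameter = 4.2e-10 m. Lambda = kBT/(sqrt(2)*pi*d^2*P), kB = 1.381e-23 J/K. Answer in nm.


Mean free path: lambda = kB*T / (sqrt(2) * pi * d^2 * P)
lambda = 1.381e-23 * 295 / (sqrt(2) * pi * (4.2e-10)^2 * 98750)
lambda = 5.26399e-08 m
lambda = 52.64 nm

52.64


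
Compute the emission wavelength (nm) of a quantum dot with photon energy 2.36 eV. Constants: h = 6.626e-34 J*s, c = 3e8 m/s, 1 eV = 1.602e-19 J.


Convert energy: E = 2.36 eV = 2.36 * 1.602e-19 = 3.78072e-19 J
lambda = h*c / E = 6.626e-34 * 3e8 / 3.78072e-19
lambda = 5.25773e-07 m = 525.8 nm

525.8


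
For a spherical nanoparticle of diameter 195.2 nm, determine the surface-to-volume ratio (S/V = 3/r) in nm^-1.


Radius r = 195.2/2 = 97.6 nm
S/V = 3 / r = 3 / 97.6
S/V = 0.0307 nm^-1

0.0307


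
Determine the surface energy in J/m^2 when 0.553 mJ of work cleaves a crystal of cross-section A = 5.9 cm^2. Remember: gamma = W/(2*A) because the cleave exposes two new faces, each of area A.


Convert: A = 5.9 cm^2 = 0.00059 m^2, W = 0.553 mJ = 0.000553 J
Cleaving exposes two faces of area A, so total new surface = 2*A and gamma = W / (2*A)
gamma = 0.000553 / (2 * 0.00059)
gamma = 0.469 J/m^2

0.469


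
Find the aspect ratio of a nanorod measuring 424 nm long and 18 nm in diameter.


Aspect ratio AR = length / diameter
AR = 424 / 18
AR = 23.56

23.56


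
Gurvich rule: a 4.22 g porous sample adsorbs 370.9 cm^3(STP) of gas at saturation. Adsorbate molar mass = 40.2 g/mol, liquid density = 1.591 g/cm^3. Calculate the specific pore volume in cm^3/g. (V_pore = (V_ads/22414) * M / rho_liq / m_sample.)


Moles adsorbed n = V_ads / 22414 = 370.9 / 22414 = 1.654769e-02 mol
Liquid volume V_liq = n * M / rho_liq = 1.654769e-02 * 40.2 / 1.591 = 0.41811 cm^3
Specific pore volume V_pore = V_liq / m_sample = 0.41811 / 4.22
V_pore = 0.0991 cm^3/g

0.0991


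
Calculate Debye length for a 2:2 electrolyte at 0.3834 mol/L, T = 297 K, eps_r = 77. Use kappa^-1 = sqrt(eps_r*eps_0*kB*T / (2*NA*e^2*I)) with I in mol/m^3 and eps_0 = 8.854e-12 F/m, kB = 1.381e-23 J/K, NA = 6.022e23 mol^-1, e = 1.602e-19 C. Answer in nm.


Ionic strength I = 0.3834 * 2^2 * 1000 = 1533.6 mol/m^3
kappa^-1 = sqrt(77 * 8.854e-12 * 1.381e-23 * 297 / (2 * 6.022e23 * (1.602e-19)^2 * 1533.6))
kappa^-1 = 0.243 nm

0.243


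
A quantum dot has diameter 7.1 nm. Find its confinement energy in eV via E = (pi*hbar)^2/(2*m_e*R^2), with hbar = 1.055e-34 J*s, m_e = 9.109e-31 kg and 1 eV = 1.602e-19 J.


Radius R = 7.1/2 = 3.55 nm = 3.55e-09 m
E = (pi * 1.055e-34)^2 / (2 * 9.109e-31 * (3.55e-09)^2)
E(J) = 4.78462e-21
E = E(J) / 1.602e-19 = 0.0299 eV

0.0299


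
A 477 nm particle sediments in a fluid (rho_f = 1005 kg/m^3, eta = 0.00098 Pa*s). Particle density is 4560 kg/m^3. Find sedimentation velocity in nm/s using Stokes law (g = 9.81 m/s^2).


Radius R = 477/2 nm = 2.385e-07 m
Density difference = 4560 - 1005 = 3555 kg/m^3
v = 2 * R^2 * (rho_p - rho_f) * g / (9 * eta)
v = 2 * (2.385e-07)^2 * 3555 * 9.81 / (9 * 0.00098)
v = 4.49828e-07 m/s = 449.8283 nm/s

449.8283


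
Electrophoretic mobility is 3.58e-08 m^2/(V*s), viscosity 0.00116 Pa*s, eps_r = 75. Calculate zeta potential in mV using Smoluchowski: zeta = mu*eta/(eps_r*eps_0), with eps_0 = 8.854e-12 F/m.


Smoluchowski equation: zeta = mu * eta / (eps_r * eps_0)
zeta = 3.58e-08 * 0.00116 / (75 * 8.854e-12)
zeta = 0.062537 V = 62.54 mV

62.54


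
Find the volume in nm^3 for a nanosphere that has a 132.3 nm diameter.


Radius r = 132.3/2 = 66.15 nm
Volume V = (4/3) * pi * r^3
V = (4/3) * pi * (66.15)^3
V = 1212489.97 nm^3

1212489.97


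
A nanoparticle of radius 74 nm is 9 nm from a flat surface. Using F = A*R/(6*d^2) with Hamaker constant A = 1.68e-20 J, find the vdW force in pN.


Convert to SI: R = 74 nm = 7.4e-08 m, d = 9 nm = 9e-09 m
F = A * R / (6 * d^2)
F = 1.68e-20 * 7.4e-08 / (6 * (9e-09)^2)
F = 2.55802e-12 N = 2.558 pN

2.558


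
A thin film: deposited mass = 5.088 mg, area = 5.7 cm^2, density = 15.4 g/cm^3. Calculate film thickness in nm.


Convert: m = 5.088 mg = 5.0880e-06 kg, A = 5.7 cm^2 = 5.7000e-04 m^2, rho = 15.4 g/cm^3 = 15400 kg/m^3
t = m / (A * rho)
t = 5.0880e-06 / (5.7000e-04 * 15400)
t = 5.7963e-07 m = 579.6 nm

579.6


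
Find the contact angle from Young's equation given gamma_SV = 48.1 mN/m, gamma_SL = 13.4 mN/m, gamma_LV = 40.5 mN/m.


cos(theta) = (gamma_SV - gamma_SL) / gamma_LV
cos(theta) = (48.1 - 13.4) / 40.5
cos(theta) = 0.85679
theta = arccos(0.85679) = 31.04 degrees

31.04


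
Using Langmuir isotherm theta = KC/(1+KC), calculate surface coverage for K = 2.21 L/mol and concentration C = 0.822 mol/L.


Langmuir isotherm: theta = K*C / (1 + K*C)
K*C = 2.21 * 0.822 = 1.81662
theta = 1.81662 / (1 + 1.81662) = 1.81662 / 2.81662
theta = 0.645

0.645


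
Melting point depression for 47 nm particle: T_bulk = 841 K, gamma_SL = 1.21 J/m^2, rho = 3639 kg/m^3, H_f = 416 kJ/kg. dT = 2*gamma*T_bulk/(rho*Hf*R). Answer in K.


Radius R = 47/2 = 23.5 nm = 2.35e-08 m
Convert H_f = 416 kJ/kg = 416000 J/kg
dT = 2 * gamma_SL * T_bulk / (rho * H_f * R)
dT = 2 * 1.21 * 841 / (3639 * 416000 * 2.35e-08)
dT = 57.2 K

57.2


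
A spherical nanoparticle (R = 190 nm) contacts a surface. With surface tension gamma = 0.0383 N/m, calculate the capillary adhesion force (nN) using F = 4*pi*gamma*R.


Convert radius: R = 190 nm = 1.9e-07 m
F = 4 * pi * gamma * R
F = 4 * pi * 0.0383 * 1.9e-07
F = 9.14455e-08 N = 91.4455 nN

91.4455


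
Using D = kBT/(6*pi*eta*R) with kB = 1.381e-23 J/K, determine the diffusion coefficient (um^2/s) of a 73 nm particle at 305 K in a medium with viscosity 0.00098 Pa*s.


Radius R = 73/2 = 36.5 nm = 3.65e-08 m
D = kB*T / (6*pi*eta*R)
D = 1.381e-23 * 305 / (6 * pi * 0.00098 * 3.65e-08)
D = 6.24703e-12 m^2/s = 6.247 um^2/s

6.247


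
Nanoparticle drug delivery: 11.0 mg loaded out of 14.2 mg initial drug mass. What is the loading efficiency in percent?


Drug loading efficiency = (drug loaded / drug initial) * 100
DLE = 11.0 / 14.2 * 100
DLE = 0.7746 * 100
DLE = 77.46%

77.46


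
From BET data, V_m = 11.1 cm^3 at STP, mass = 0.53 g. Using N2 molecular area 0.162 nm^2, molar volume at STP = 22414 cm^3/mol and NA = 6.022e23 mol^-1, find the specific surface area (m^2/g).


Number of moles in monolayer = V_m / 22414 = 11.1 / 22414 = 0.00049523
Number of molecules = moles * NA = 0.00049523 * 6.022e23
SA = molecules * sigma / mass
SA = (11.1 / 22414) * 6.022e23 * 0.162e-18 / 0.53
SA = 91.2 m^2/g

91.2


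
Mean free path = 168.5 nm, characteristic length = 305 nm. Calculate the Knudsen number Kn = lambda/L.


Knudsen number Kn = lambda / L
Kn = 168.5 / 305
Kn = 0.5525

0.5525


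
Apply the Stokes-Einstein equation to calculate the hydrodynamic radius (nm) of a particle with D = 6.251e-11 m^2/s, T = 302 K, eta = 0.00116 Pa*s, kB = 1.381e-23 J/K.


Stokes-Einstein: R = kB*T / (6*pi*eta*D)
R = 1.381e-23 * 302 / (6 * pi * 0.00116 * 6.251e-11)
R = 3.05135e-09 m = 3.05 nm

3.05


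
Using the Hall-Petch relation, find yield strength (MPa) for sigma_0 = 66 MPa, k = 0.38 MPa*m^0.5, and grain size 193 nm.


d = 193 nm = 1.93e-07 m
sqrt(d) = 0.0004393177
Hall-Petch contribution = k / sqrt(d) = 0.38 / 0.0004393177 = 865.0 MPa
sigma = sigma_0 + k/sqrt(d) = 66 + 865.0 = 931.0 MPa

931.0


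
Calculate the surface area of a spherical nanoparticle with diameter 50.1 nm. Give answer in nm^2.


Radius r = 50.1/2 = 25.05 nm
Surface area SA = 4 * pi * r^2
SA = 4 * pi * (25.05)^2
SA = 7885.43 nm^2

7885.43


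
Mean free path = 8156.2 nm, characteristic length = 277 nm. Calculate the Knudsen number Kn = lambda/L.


Knudsen number Kn = lambda / L
Kn = 8156.2 / 277
Kn = 29.4448

29.4448


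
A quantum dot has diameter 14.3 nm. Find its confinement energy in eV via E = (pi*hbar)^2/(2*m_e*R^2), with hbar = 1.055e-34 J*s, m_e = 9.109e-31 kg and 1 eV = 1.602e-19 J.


Radius R = 14.3/2 = 7.15 nm = 7.15e-09 m
E = (pi * 1.055e-34)^2 / (2 * 9.109e-31 * (7.15e-09)^2)
E(J) = 1.17948e-21
E = E(J) / 1.602e-19 = 0.0074 eV

0.0074


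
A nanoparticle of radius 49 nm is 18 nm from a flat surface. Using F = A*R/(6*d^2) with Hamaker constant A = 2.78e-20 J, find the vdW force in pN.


Convert to SI: R = 49 nm = 4.9e-08 m, d = 18 nm = 1.8e-08 m
F = A * R / (6 * d^2)
F = 2.78e-20 * 4.9e-08 / (6 * (1.8e-08)^2)
F = 7.0072e-13 N = 0.701 pN

0.701


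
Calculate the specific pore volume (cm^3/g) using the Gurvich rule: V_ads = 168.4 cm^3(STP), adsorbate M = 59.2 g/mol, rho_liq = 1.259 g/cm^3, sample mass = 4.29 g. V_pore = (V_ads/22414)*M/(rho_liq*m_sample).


Moles adsorbed n = V_ads / 22414 = 168.4 / 22414 = 7.513161e-03 mol
Liquid volume V_liq = n * M / rho_liq = 7.513161e-03 * 59.2 / 1.259 = 0.35328 cm^3
Specific pore volume V_pore = V_liq / m_sample = 0.35328 / 4.29
V_pore = 0.0823 cm^3/g

0.0823


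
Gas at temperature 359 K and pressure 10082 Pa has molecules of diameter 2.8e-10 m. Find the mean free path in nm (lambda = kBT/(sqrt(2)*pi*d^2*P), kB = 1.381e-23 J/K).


Mean free path: lambda = kB*T / (sqrt(2) * pi * d^2 * P)
lambda = 1.381e-23 * 359 / (sqrt(2) * pi * (2.8e-10)^2 * 10082)
lambda = 1.41176e-06 m
lambda = 1411.76 nm

1411.76


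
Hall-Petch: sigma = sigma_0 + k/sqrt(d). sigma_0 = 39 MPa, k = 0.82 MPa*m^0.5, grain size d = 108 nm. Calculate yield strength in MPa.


d = 108 nm = 1.08e-07 m
sqrt(d) = 0.0003286335
Hall-Petch contribution = k / sqrt(d) = 0.82 / 0.0003286335 = 2495.2 MPa
sigma = sigma_0 + k/sqrt(d) = 39 + 2495.2 = 2534.2 MPa

2534.2


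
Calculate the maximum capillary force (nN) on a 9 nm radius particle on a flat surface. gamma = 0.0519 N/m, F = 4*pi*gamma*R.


Convert radius: R = 9 nm = 9e-09 m
F = 4 * pi * gamma * R
F = 4 * pi * 0.0519 * 9e-09
F = 5.86975e-09 N = 5.8698 nN

5.8698


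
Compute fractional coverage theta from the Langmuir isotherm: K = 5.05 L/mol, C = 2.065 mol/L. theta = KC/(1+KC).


Langmuir isotherm: theta = K*C / (1 + K*C)
K*C = 5.05 * 2.065 = 10.42825
theta = 10.42825 / (1 + 10.42825) = 10.42825 / 11.42825
theta = 0.9125

0.9125


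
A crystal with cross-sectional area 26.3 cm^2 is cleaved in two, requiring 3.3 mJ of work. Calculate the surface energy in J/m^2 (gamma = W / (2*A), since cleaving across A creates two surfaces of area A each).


Convert: A = 26.3 cm^2 = 0.00263 m^2, W = 3.3 mJ = 0.0033 J
Cleaving exposes two faces of area A, so total new surface = 2*A and gamma = W / (2*A)
gamma = 0.0033 / (2 * 0.00263)
gamma = 0.627 J/m^2

0.627


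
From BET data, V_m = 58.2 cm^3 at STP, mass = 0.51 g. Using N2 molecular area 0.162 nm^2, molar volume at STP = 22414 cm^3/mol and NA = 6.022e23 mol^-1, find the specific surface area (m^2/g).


Number of moles in monolayer = V_m / 22414 = 58.2 / 22414 = 0.00259659
Number of molecules = moles * NA = 0.00259659 * 6.022e23
SA = molecules * sigma / mass
SA = (58.2 / 22414) * 6.022e23 * 0.162e-18 / 0.51
SA = 496.7 m^2/g

496.7


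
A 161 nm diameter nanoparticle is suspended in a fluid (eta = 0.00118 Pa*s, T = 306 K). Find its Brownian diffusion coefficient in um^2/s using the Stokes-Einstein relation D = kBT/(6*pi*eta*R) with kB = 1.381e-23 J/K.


Radius R = 161/2 = 80.5 nm = 8.05e-08 m
D = kB*T / (6*pi*eta*R)
D = 1.381e-23 * 306 / (6 * pi * 0.00118 * 8.05e-08)
D = 2.36013e-12 m^2/s = 2.36 um^2/s

2.36


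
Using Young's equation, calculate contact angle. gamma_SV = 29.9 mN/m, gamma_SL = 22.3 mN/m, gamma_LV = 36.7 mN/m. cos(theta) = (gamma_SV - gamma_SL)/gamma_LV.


cos(theta) = (gamma_SV - gamma_SL) / gamma_LV
cos(theta) = (29.9 - 22.3) / 36.7
cos(theta) = 0.207084
theta = arccos(0.207084) = 78.05 degrees

78.05


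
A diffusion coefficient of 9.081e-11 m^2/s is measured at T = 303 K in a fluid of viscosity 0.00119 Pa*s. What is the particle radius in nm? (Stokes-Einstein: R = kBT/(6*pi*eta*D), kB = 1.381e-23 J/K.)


Stokes-Einstein: R = kB*T / (6*pi*eta*D)
R = 1.381e-23 * 303 / (6 * pi * 0.00119 * 9.081e-11)
R = 2.05426e-09 m = 2.05 nm

2.05


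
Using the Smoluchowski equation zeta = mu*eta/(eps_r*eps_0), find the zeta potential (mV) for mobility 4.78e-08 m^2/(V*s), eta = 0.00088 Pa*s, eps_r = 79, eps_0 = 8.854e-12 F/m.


Smoluchowski equation: zeta = mu * eta / (eps_r * eps_0)
zeta = 4.78e-08 * 0.00088 / (79 * 8.854e-12)
zeta = 0.060137 V = 60.14 mV

60.14


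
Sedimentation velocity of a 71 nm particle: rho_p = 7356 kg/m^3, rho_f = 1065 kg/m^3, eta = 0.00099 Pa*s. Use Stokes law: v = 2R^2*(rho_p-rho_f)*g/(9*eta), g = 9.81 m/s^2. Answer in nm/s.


Radius R = 71/2 nm = 3.55e-08 m
Density difference = 7356 - 1065 = 6291 kg/m^3
v = 2 * R^2 * (rho_p - rho_f) * g / (9 * eta)
v = 2 * (3.55e-08)^2 * 6291 * 9.81 / (9 * 0.00099)
v = 1.74581e-08 m/s = 17.4581 nm/s

17.4581


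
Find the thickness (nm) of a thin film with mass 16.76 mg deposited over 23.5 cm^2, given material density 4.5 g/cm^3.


Convert: m = 16.76 mg = 1.6760e-05 kg, A = 23.5 cm^2 = 2.3500e-03 m^2, rho = 4.5 g/cm^3 = 4500 kg/m^3
t = m / (A * rho)
t = 1.6760e-05 / (2.3500e-03 * 4500)
t = 1.5849e-06 m = 1584.9 nm

1584.9


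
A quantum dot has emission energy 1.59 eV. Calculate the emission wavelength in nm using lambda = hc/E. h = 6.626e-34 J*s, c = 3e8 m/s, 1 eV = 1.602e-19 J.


Convert energy: E = 1.59 eV = 1.59 * 1.602e-19 = 2.54718e-19 J
lambda = h*c / E = 6.626e-34 * 3e8 / 2.54718e-19
lambda = 7.80392e-07 m = 780.4 nm

780.4


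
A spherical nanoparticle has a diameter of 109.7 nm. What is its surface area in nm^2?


Radius r = 109.7/2 = 54.85 nm
Surface area SA = 4 * pi * r^2
SA = 4 * pi * (54.85)^2
SA = 37806.21 nm^2

37806.21


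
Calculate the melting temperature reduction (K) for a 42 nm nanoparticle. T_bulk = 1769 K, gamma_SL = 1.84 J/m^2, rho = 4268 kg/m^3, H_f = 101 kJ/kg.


Radius R = 42/2 = 21 nm = 2.1e-08 m
Convert H_f = 101 kJ/kg = 101000 J/kg
dT = 2 * gamma_SL * T_bulk / (rho * H_f * R)
dT = 2 * 1.84 * 1769 / (4268 * 101000 * 2.1e-08)
dT = 719.1 K

719.1


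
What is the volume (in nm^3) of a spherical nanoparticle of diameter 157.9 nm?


Radius r = 157.9/2 = 78.95 nm
Volume V = (4/3) * pi * r^3
V = (4/3) * pi * (78.95)^3
V = 2061318.08 nm^3

2061318.08


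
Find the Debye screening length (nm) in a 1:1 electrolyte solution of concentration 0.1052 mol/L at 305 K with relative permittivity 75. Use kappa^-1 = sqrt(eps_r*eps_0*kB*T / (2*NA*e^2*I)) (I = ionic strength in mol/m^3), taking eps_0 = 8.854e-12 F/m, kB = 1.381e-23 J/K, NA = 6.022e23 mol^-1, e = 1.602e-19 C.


Ionic strength I = 0.1052 * 1^2 * 1000 = 105.2 mol/m^3
kappa^-1 = sqrt(75 * 8.854e-12 * 1.381e-23 * 305 / (2 * 6.022e23 * (1.602e-19)^2 * 105.2))
kappa^-1 = 0.927 nm

0.927


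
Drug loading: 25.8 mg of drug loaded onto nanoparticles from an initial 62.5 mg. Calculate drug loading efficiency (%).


Drug loading efficiency = (drug loaded / drug initial) * 100
DLE = 25.8 / 62.5 * 100
DLE = 0.4128 * 100
DLE = 41.28%

41.28


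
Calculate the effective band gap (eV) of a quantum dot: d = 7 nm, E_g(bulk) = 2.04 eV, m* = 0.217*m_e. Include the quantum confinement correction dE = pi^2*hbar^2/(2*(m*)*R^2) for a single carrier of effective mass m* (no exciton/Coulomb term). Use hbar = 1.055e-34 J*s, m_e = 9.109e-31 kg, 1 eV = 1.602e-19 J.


Radius R = 7/2 nm = 3.5e-09 m
Confinement energy dE = pi^2 * hbar^2 / (2 * m_eff * m_e * R^2)
dE = pi^2 * (1.055e-34)^2 / (2 * 0.217 * 9.109e-31 * (3.5e-09)^2) J, divided by 1.602e-19 J/eV
dE = 0.1416 eV
Total band gap = E_g(bulk) + dE = 2.04 + 0.1416 = 2.1816 eV

2.1816


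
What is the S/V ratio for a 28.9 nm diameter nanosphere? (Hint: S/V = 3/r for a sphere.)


Radius r = 28.9/2 = 14.45 nm
S/V = 3 / r = 3 / 14.45
S/V = 0.2076 nm^-1

0.2076


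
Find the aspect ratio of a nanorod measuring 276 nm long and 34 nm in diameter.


Aspect ratio AR = length / diameter
AR = 276 / 34
AR = 8.12

8.12


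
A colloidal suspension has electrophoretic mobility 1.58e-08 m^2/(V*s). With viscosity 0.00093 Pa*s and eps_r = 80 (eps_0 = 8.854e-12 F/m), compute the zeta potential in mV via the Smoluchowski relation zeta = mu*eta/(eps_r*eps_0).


Smoluchowski equation: zeta = mu * eta / (eps_r * eps_0)
zeta = 1.58e-08 * 0.00093 / (80 * 8.854e-12)
zeta = 0.020745 V = 20.74 mV

20.74


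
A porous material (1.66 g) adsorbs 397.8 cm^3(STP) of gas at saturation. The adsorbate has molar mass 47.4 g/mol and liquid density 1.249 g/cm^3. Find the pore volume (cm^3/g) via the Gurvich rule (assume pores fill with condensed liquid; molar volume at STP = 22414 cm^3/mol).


Moles adsorbed n = V_ads / 22414 = 397.8 / 22414 = 1.774784e-02 mol
Liquid volume V_liq = n * M / rho_liq = 1.774784e-02 * 47.4 / 1.249 = 0.67354 cm^3
Specific pore volume V_pore = V_liq / m_sample = 0.67354 / 1.66
V_pore = 0.4057 cm^3/g

0.4057


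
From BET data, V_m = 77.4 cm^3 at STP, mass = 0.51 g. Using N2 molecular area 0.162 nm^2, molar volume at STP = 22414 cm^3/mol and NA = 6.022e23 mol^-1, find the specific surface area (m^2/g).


Number of moles in monolayer = V_m / 22414 = 77.4 / 22414 = 0.0034532
Number of molecules = moles * NA = 0.0034532 * 6.022e23
SA = molecules * sigma / mass
SA = (77.4 / 22414) * 6.022e23 * 0.162e-18 / 0.51
SA = 660.6 m^2/g

660.6


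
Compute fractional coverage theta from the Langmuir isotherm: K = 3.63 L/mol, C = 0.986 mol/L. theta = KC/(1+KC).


Langmuir isotherm: theta = K*C / (1 + K*C)
K*C = 3.63 * 0.986 = 3.57918
theta = 3.57918 / (1 + 3.57918) = 3.57918 / 4.57918
theta = 0.7816

0.7816


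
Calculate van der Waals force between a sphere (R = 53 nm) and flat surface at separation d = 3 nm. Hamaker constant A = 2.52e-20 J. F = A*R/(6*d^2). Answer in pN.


Convert to SI: R = 53 nm = 5.3e-08 m, d = 3 nm = 3e-09 m
F = A * R / (6 * d^2)
F = 2.52e-20 * 5.3e-08 / (6 * (3e-09)^2)
F = 2.47333e-11 N = 24.733 pN

24.733


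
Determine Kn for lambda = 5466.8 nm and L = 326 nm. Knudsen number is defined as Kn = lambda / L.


Knudsen number Kn = lambda / L
Kn = 5466.8 / 326
Kn = 16.7693

16.7693


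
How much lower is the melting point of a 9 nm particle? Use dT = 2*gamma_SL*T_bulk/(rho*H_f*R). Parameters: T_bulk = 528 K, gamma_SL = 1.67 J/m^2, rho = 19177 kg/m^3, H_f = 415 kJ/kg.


Radius R = 9/2 = 4.5 nm = 4.5e-09 m
Convert H_f = 415 kJ/kg = 415000 J/kg
dT = 2 * gamma_SL * T_bulk / (rho * H_f * R)
dT = 2 * 1.67 * 528 / (19177 * 415000 * 4.5e-09)
dT = 49.2 K

49.2


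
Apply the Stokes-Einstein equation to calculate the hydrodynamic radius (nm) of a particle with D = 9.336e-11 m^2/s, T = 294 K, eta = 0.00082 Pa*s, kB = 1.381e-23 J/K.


Stokes-Einstein: R = kB*T / (6*pi*eta*D)
R = 1.381e-23 * 294 / (6 * pi * 0.00082 * 9.336e-11)
R = 2.81362e-09 m = 2.81 nm

2.81


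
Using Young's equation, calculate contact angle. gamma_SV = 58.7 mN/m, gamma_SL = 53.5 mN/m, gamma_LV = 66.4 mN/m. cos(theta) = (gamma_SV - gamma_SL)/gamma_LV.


cos(theta) = (gamma_SV - gamma_SL) / gamma_LV
cos(theta) = (58.7 - 53.5) / 66.4
cos(theta) = 0.078313
theta = arccos(0.078313) = 85.51 degrees

85.51


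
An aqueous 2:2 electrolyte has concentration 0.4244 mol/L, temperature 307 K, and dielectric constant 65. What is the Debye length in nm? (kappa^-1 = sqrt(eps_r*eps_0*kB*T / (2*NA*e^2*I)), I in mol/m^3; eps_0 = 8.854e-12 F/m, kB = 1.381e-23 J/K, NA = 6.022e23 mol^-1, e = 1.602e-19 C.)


Ionic strength I = 0.4244 * 2^2 * 1000 = 1697.6 mol/m^3
kappa^-1 = sqrt(65 * 8.854e-12 * 1.381e-23 * 307 / (2 * 6.022e23 * (1.602e-19)^2 * 1697.6))
kappa^-1 = 0.216 nm

0.216


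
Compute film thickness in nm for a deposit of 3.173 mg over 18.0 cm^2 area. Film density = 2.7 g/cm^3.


Convert: m = 3.173 mg = 3.1730e-06 kg, A = 18.0 cm^2 = 1.8000e-03 m^2, rho = 2.7 g/cm^3 = 2700 kg/m^3
t = m / (A * rho)
t = 3.1730e-06 / (1.8000e-03 * 2700)
t = 6.5288e-07 m = 652.9 nm

652.9


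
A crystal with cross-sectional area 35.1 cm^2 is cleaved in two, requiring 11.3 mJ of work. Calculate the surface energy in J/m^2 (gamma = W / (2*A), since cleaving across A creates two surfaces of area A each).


Convert: A = 35.1 cm^2 = 0.00351 m^2, W = 11.3 mJ = 0.0113 J
Cleaving exposes two faces of area A, so total new surface = 2*A and gamma = W / (2*A)
gamma = 0.0113 / (2 * 0.00351)
gamma = 1.61 J/m^2

1.61


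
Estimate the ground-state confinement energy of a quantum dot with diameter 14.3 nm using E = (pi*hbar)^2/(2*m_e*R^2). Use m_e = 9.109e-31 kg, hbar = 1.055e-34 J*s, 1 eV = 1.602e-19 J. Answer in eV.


Radius R = 14.3/2 = 7.15 nm = 7.15e-09 m
E = (pi * 1.055e-34)^2 / (2 * 9.109e-31 * (7.15e-09)^2)
E(J) = 1.17948e-21
E = E(J) / 1.602e-19 = 0.0074 eV

0.0074


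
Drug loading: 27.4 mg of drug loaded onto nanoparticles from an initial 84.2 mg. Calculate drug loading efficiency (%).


Drug loading efficiency = (drug loaded / drug initial) * 100
DLE = 27.4 / 84.2 * 100
DLE = 0.3254 * 100
DLE = 32.54%

32.54


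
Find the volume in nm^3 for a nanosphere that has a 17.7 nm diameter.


Radius r = 17.7/2 = 8.85 nm
Volume V = (4/3) * pi * r^3
V = (4/3) * pi * (8.85)^3
V = 2903.48 nm^3

2903.48


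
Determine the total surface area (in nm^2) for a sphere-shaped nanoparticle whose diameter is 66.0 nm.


Radius r = 66.0/2 = 33 nm
Surface area SA = 4 * pi * r^2
SA = 4 * pi * (33)^2
SA = 13684.78 nm^2

13684.78


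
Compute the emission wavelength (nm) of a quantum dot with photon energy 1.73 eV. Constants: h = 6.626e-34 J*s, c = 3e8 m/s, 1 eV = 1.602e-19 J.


Convert energy: E = 1.73 eV = 1.73 * 1.602e-19 = 2.77146e-19 J
lambda = h*c / E = 6.626e-34 * 3e8 / 2.77146e-19
lambda = 7.17239e-07 m = 717.2 nm

717.2


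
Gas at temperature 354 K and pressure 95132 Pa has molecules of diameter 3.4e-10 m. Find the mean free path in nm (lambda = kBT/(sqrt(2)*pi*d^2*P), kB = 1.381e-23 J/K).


Mean free path: lambda = kB*T / (sqrt(2) * pi * d^2 * P)
lambda = 1.381e-23 * 354 / (sqrt(2) * pi * (3.4e-10)^2 * 95132)
lambda = 1.00057e-07 m
lambda = 100.06 nm

100.06


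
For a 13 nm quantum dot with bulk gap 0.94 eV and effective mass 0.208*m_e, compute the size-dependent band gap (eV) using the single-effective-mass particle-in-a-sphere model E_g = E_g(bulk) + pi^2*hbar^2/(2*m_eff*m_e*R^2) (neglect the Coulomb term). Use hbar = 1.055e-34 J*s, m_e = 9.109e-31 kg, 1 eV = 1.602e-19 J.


Radius R = 13/2 nm = 6.5e-09 m
Confinement energy dE = pi^2 * hbar^2 / (2 * m_eff * m_e * R^2)
dE = pi^2 * (1.055e-34)^2 / (2 * 0.208 * 9.109e-31 * (6.5e-09)^2) J, divided by 1.602e-19 J/eV
dE = 0.0428 eV
Total band gap = E_g(bulk) + dE = 0.94 + 0.0428 = 0.9828 eV

0.9828


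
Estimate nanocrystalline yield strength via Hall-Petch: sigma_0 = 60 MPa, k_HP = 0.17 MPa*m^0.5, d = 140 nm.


d = 140 nm = 1.4e-07 m
sqrt(d) = 0.0003741657
Hall-Petch contribution = k / sqrt(d) = 0.17 / 0.0003741657 = 454.3 MPa
sigma = sigma_0 + k/sqrt(d) = 60 + 454.3 = 514.3 MPa

514.3


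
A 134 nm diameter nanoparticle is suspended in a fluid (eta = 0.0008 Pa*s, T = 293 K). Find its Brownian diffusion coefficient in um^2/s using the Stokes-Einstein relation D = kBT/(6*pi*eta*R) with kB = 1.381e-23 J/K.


Radius R = 134/2 = 67 nm = 6.7e-08 m
D = kB*T / (6*pi*eta*R)
D = 1.381e-23 * 293 / (6 * pi * 0.0008 * 6.7e-08)
D = 4.00493e-12 m^2/s = 4.005 um^2/s

4.005


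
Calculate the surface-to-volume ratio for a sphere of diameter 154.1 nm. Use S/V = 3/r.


Radius r = 154.1/2 = 77.05 nm
S/V = 3 / r = 3 / 77.05
S/V = 0.0389 nm^-1

0.0389


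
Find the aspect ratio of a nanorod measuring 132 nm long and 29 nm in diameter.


Aspect ratio AR = length / diameter
AR = 132 / 29
AR = 4.55

4.55


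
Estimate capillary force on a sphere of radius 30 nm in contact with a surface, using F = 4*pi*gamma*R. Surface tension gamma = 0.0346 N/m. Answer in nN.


Convert radius: R = 30 nm = 3e-08 m
F = 4 * pi * gamma * R
F = 4 * pi * 0.0346 * 3e-08
F = 1.30439e-08 N = 13.0439 nN

13.0439


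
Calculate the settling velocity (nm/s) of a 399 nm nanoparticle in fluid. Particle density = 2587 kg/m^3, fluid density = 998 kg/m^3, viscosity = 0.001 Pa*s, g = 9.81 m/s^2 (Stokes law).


Radius R = 399/2 nm = 1.995e-07 m
Density difference = 2587 - 998 = 1589 kg/m^3
v = 2 * R^2 * (rho_p - rho_f) * g / (9 * eta)
v = 2 * (1.995e-07)^2 * 1589 * 9.81 / (9 * 0.001)
v = 1.37869e-07 m/s = 137.8689 nm/s

137.8689


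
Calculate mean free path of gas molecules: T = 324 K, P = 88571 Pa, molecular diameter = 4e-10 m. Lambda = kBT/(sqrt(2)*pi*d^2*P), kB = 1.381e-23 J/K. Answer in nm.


Mean free path: lambda = kB*T / (sqrt(2) * pi * d^2 * P)
lambda = 1.381e-23 * 324 / (sqrt(2) * pi * (4e-10)^2 * 88571)
lambda = 7.10661e-08 m
lambda = 71.07 nm

71.07


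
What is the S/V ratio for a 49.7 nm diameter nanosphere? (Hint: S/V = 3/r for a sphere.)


Radius r = 49.7/2 = 24.85 nm
S/V = 3 / r = 3 / 24.85
S/V = 0.1207 nm^-1

0.1207


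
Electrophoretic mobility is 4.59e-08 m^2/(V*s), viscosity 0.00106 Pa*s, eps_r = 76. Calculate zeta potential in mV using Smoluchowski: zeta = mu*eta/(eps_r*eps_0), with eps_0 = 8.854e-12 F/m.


Smoluchowski equation: zeta = mu * eta / (eps_r * eps_0)
zeta = 4.59e-08 * 0.00106 / (76 * 8.854e-12)
zeta = 0.072305 V = 72.3 mV

72.3


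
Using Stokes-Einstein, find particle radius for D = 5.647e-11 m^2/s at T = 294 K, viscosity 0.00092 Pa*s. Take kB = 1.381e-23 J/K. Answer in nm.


Stokes-Einstein: R = kB*T / (6*pi*eta*D)
R = 1.381e-23 * 294 / (6 * pi * 0.00092 * 5.647e-11)
R = 4.14605e-09 m = 4.15 nm

4.15


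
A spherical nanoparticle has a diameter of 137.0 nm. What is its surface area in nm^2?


Radius r = 137.0/2 = 68.5 nm
Surface area SA = 4 * pi * r^2
SA = 4 * pi * (68.5)^2
SA = 58964.55 nm^2

58964.55


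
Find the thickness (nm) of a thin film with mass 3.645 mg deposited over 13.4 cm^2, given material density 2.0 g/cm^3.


Convert: m = 3.645 mg = 3.6450e-06 kg, A = 13.4 cm^2 = 1.3400e-03 m^2, rho = 2.0 g/cm^3 = 2000 kg/m^3
t = m / (A * rho)
t = 3.6450e-06 / (1.3400e-03 * 2000)
t = 1.3601e-06 m = 1360.1 nm

1360.1


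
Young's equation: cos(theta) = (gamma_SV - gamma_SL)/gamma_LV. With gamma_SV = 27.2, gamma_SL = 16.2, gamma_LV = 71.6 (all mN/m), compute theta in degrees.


cos(theta) = (gamma_SV - gamma_SL) / gamma_LV
cos(theta) = (27.2 - 16.2) / 71.6
cos(theta) = 0.153631
theta = arccos(0.153631) = 81.16 degrees

81.16


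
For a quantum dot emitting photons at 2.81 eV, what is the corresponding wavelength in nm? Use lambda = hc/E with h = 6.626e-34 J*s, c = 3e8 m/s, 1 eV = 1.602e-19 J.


Convert energy: E = 2.81 eV = 2.81 * 1.602e-19 = 4.50162e-19 J
lambda = h*c / E = 6.626e-34 * 3e8 / 4.50162e-19
lambda = 4.41574e-07 m = 441.6 nm

441.6


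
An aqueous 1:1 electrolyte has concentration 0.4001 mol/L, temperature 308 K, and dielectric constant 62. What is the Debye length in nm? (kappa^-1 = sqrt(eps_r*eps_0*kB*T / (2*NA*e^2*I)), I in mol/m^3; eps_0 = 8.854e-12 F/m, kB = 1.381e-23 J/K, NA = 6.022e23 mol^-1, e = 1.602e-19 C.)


Ionic strength I = 0.4001 * 1^2 * 1000 = 400.1 mol/m^3
kappa^-1 = sqrt(62 * 8.854e-12 * 1.381e-23 * 308 / (2 * 6.022e23 * (1.602e-19)^2 * 400.1))
kappa^-1 = 0.435 nm

0.435


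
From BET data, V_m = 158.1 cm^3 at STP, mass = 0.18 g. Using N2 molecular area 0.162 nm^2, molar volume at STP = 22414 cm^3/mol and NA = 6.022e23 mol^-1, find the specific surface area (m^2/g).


Number of moles in monolayer = V_m / 22414 = 158.1 / 22414 = 0.00705363
Number of molecules = moles * NA = 0.00705363 * 6.022e23
SA = molecules * sigma / mass
SA = (158.1 / 22414) * 6.022e23 * 0.162e-18 / 0.18
SA = 3822.9 m^2/g

3822.9


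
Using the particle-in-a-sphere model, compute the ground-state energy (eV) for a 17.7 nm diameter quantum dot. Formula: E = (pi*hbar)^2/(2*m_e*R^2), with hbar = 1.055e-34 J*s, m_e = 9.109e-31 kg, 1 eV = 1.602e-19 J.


Radius R = 17.7/2 = 8.85 nm = 8.85e-09 m
E = (pi * 1.055e-34)^2 / (2 * 9.109e-31 * (8.85e-09)^2)
E(J) = 7.6987e-22
E = E(J) / 1.602e-19 = 0.0048 eV

0.0048


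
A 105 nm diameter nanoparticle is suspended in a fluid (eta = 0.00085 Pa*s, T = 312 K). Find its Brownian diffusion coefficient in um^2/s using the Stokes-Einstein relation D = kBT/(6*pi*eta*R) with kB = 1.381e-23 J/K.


Radius R = 105/2 = 52.5 nm = 5.25e-08 m
D = kB*T / (6*pi*eta*R)
D = 1.381e-23 * 312 / (6 * pi * 0.00085 * 5.25e-08)
D = 5.12235e-12 m^2/s = 5.122 um^2/s

5.122


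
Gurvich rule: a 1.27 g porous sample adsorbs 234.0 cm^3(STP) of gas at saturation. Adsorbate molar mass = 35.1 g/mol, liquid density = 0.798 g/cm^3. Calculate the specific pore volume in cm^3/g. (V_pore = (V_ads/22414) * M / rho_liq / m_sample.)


Moles adsorbed n = V_ads / 22414 = 234.0 / 22414 = 1.043990e-02 mol
Liquid volume V_liq = n * M / rho_liq = 1.043990e-02 * 35.1 / 0.798 = 0.45920 cm^3
Specific pore volume V_pore = V_liq / m_sample = 0.45920 / 1.27
V_pore = 0.3616 cm^3/g

0.3616


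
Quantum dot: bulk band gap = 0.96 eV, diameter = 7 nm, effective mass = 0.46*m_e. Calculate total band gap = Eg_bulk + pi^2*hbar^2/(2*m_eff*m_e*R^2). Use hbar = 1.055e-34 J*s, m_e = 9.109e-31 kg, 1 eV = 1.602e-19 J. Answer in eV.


Radius R = 7/2 nm = 3.5e-09 m
Confinement energy dE = pi^2 * hbar^2 / (2 * m_eff * m_e * R^2)
dE = pi^2 * (1.055e-34)^2 / (2 * 0.46 * 9.109e-31 * (3.5e-09)^2) J, divided by 1.602e-19 J/eV
dE = 0.0668 eV
Total band gap = E_g(bulk) + dE = 0.96 + 0.0668 = 1.0268 eV

1.0268


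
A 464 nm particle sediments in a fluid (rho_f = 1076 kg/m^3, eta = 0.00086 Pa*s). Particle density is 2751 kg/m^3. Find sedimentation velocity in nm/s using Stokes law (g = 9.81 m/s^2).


Radius R = 464/2 nm = 2.32e-07 m
Density difference = 2751 - 1076 = 1675 kg/m^3
v = 2 * R^2 * (rho_p - rho_f) * g / (9 * eta)
v = 2 * (2.32e-07)^2 * 1675 * 9.81 / (9 * 0.00086)
v = 2.28533e-07 m/s = 228.5329 nm/s

228.5329


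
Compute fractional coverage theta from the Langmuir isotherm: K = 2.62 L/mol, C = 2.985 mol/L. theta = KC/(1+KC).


Langmuir isotherm: theta = K*C / (1 + K*C)
K*C = 2.62 * 2.985 = 7.8207
theta = 7.8207 / (1 + 7.8207) = 7.8207 / 8.8207
theta = 0.8866

0.8866


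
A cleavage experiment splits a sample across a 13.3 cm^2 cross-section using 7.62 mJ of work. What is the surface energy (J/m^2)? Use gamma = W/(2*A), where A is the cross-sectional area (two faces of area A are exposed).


Convert: A = 13.3 cm^2 = 0.00133 m^2, W = 7.62 mJ = 0.00762 J
Cleaving exposes two faces of area A, so total new surface = 2*A and gamma = W / (2*A)
gamma = 0.00762 / (2 * 0.00133)
gamma = 2.865 J/m^2

2.865


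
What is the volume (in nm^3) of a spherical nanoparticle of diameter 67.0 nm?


Radius r = 67.0/2 = 33.5 nm
Volume V = (4/3) * pi * r^3
V = (4/3) * pi * (33.5)^3
V = 157479.14 nm^3

157479.14


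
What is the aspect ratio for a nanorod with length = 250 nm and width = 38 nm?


Aspect ratio AR = length / diameter
AR = 250 / 38
AR = 6.58

6.58


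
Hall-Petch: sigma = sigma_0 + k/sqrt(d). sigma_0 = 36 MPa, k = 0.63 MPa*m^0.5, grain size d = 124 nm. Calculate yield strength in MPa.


d = 124 nm = 1.24e-07 m
sqrt(d) = 0.0003521363
Hall-Petch contribution = k / sqrt(d) = 0.63 / 0.0003521363 = 1789.1 MPa
sigma = sigma_0 + k/sqrt(d) = 36 + 1789.1 = 1825.1 MPa

1825.1


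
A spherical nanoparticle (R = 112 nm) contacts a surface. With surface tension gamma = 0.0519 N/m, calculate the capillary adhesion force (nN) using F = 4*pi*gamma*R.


Convert radius: R = 112 nm = 1.12e-07 m
F = 4 * pi * gamma * R
F = 4 * pi * 0.0519 * 1.12e-07
F = 7.30458e-08 N = 73.0458 nN

73.0458


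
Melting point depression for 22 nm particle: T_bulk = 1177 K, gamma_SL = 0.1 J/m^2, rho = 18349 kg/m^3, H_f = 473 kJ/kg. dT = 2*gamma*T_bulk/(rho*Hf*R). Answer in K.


Radius R = 22/2 = 11 nm = 1.1e-08 m
Convert H_f = 473 kJ/kg = 473000 J/kg
dT = 2 * gamma_SL * T_bulk / (rho * H_f * R)
dT = 2 * 0.1 * 1177 / (18349 * 473000 * 1.1e-08)
dT = 2.5 K

2.5


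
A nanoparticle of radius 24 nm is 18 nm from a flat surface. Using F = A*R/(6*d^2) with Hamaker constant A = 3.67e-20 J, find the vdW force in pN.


Convert to SI: R = 24 nm = 2.4e-08 m, d = 18 nm = 1.8e-08 m
F = A * R / (6 * d^2)
F = 3.67e-20 * 2.4e-08 / (6 * (1.8e-08)^2)
F = 4.53086e-13 N = 0.453 pN

0.453


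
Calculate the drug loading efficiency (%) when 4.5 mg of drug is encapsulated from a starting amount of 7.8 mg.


Drug loading efficiency = (drug loaded / drug initial) * 100
DLE = 4.5 / 7.8 * 100
DLE = 0.5769 * 100
DLE = 57.69%

57.69


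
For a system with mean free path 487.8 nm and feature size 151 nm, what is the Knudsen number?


Knudsen number Kn = lambda / L
Kn = 487.8 / 151
Kn = 3.2305

3.2305


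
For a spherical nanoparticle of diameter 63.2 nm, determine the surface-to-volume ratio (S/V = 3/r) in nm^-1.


Radius r = 63.2/2 = 31.6 nm
S/V = 3 / r = 3 / 31.6
S/V = 0.0949 nm^-1

0.0949


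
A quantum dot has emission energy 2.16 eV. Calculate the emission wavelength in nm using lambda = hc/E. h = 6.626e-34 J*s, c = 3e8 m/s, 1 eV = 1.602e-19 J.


Convert energy: E = 2.16 eV = 2.16 * 1.602e-19 = 3.46032e-19 J
lambda = h*c / E = 6.626e-34 * 3e8 / 3.46032e-19
lambda = 5.74456e-07 m = 574.5 nm

574.5


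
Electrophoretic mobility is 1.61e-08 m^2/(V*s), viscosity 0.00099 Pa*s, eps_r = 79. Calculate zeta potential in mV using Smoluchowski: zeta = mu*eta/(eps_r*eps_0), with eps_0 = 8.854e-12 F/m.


Smoluchowski equation: zeta = mu * eta / (eps_r * eps_0)
zeta = 1.61e-08 * 0.00099 / (79 * 8.854e-12)
zeta = 0.022787 V = 22.79 mV

22.79


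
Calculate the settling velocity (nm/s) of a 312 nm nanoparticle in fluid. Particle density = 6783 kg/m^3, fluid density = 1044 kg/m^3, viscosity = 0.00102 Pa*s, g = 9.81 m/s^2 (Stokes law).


Radius R = 312/2 nm = 1.56e-07 m
Density difference = 6783 - 1044 = 5739 kg/m^3
v = 2 * R^2 * (rho_p - rho_f) * g / (9 * eta)
v = 2 * (1.56e-07)^2 * 5739 * 9.81 / (9 * 0.00102)
v = 2.98498e-07 m/s = 298.4982 nm/s

298.4982
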